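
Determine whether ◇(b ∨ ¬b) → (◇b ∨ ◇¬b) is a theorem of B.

Valid in B

Tableau for the negation ¬(◇(b ∨ ¬b) → (◇b ∨ ◇¬b)):
1. ¬(◇(b ∨ ¬b) → (◇b ∨ ◇¬b)), u
2. ◇(b ∨ ¬b), u
3. ¬(◇b ∨ ◇¬b), u
4. ¬◇b, u
5. ¬◇¬b, u
6. ¬b, u
7. b, u
Accessibility: uRu
Branch closes: b and ¬b both at u.
All branches of the negation close; one closing branch shown above.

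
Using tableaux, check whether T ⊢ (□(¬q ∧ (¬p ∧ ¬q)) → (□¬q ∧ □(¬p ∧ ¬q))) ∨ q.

Tableau for the negation ¬((□(¬q ∧ (¬p ∧ ¬q)) → (□¬q ∧ □(¬p ∧ ¬q))) ∨ q):
1. ¬((□(¬q ∧ (¬p ∧ ¬q)) → (□¬q ∧ □(¬p ∧ ¬q))) ∨ q), u
2. ¬(□(¬q ∧ (¬p ∧ ¬q)) → (□¬q ∧ □(¬p ∧ ¬q))), u
3. ¬q, u
4. □(¬q ∧ (¬p ∧ ¬q)), u
5. ¬(□¬q ∧ □(¬p ∧ ¬q)), u
6. ¬q ∧ (¬p ∧ ¬q), u
7. ¬p ∧ ¬q, u
8. ¬p, u
9. ¬□(¬p ∧ ¬q), u
10. ¬(¬p ∧ ¬q), v
11. ¬q ∧ (¬p ∧ ¬q), v
12. ¬q, v
13. ¬p ∧ ¬q, v
14. ¬p, v
15. q, v
Accessibility: uRu, uRv, vRv
Branch closes: q and ¬q both at v.
Every branch of the negation's tableau closes; the branch above is one of them.

Valid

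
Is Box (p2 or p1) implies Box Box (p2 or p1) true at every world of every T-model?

Tableau for the negation not (Box (p2 or p1) implies Box Box (p2 or p1)):
1. not (Box (p2 or p1) implies Box Box (p2 or p1)), w0
2. Box (p2 or p1), w0
3. not Box Box (p2 or p1), w0
4. p2 or p1, w0
5. p1, w0
6. not Box (p2 or p1), w1
7. p2 or p1, w1
8. p1, w1
9. not (p2 or p1), w2
10. not p2, w2
11. not p1, w2
Accessibility: w0Rw0, w0Rw1, w1Rw1, w1Rw2, w2Rw2
The negation has an open branch (countermodel exists).

Not valid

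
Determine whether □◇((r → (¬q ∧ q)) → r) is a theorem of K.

Invalid (countermodel exists)

Tableau for the negation ¬□◇((r → (¬q ∧ q)) → r):
1. ¬□◇((r → (¬q ∧ q)) → r), u
2. ¬◇((r → (¬q ∧ q)) → r), v
Accessibility: uRv
The negation has an open branch (countermodel exists).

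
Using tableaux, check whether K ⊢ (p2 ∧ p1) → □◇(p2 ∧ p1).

Invalid (countermodel exists)

Tableau for the negation ¬((p2 ∧ p1) → □◇(p2 ∧ p1)):
1. ¬((p2 ∧ p1) → □◇(p2 ∧ p1)), 0
2. p2 ∧ p1, 0
3. ¬□◇(p2 ∧ p1), 0
4. p2, 0
5. p1, 0
6. ¬◇(p2 ∧ p1), 1
Accessibility: 0R1
The negation has an open branch (countermodel exists).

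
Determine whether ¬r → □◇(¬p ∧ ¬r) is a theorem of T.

No, not valid

Tableau for the negation ¬(¬r → □◇(¬p ∧ ¬r)):
1. ¬(¬r → □◇(¬p ∧ ¬r)), 0
2. ¬r, 0
3. ¬□◇(¬p ∧ ¬r), 0
4. ¬◇(¬p ∧ ¬r), 1
5. ¬(¬p ∧ ¬r), 1
6. r, 1
Accessibility: 0R0, 0R1, 1R1
The negation has an open branch (countermodel exists).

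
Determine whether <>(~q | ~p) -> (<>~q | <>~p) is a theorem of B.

Valid

Tableau for the negation ~(<>(~q | ~p) -> (<>~q | <>~p)):
1. ~(<>(~q | ~p) -> (<>~q | <>~p)), w0
2. <>(~q | ~p), w0
3. ~(<>~q | <>~p), w0
4. ~<>~q, w0
5. ~<>~p, w0
6. q, w0
7. p, w0
8. ~q | ~p, w1
9. q, w1
10. p, w1
11. ~p, w1
Accessibility: w0Rw0, w0Rw1, w1Rw0, w1Rw1
Branch closes: p and ~p both at w1.
All branches of the negation close; one closing branch shown above.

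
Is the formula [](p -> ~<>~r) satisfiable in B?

Yes, satisfiable

1. [](p -> ~<>~r), w0
2. p -> ~<>~r, w0
3. ~<>~r, w0
4. r, w0
Accessibility: w0Rw0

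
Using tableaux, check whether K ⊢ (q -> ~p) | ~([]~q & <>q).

Tableau for the negation ~((q -> ~p) | ~([]~q & <>q)):
1. ~((q -> ~p) | ~([]~q & <>q)), u
2. ~(q -> ~p), u   [~|-rule on 1]
3. []~q & <>q, u   [~|-rule on 1]
4. q, u   [~->-rule on 2]
5. p, u   [~->-rule on 2]
6. []~q, u   [&-rule on 3]
7. <>q, u   [&-rule on 3]
8. q, v   [<>-rule on 7: fresh world v, uRv]
9. ~q, v   [[]-rule on 6 via uRv]
Accessibility: uRv
Branch closes: q and ~q both at v.
All branches of the negation close; one closing branch shown above.

Valid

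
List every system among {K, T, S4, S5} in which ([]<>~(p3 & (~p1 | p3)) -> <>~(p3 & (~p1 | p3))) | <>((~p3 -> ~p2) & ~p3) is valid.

T, S4, S5

T-tableau for the negation ~(([]<>~(p3 & (~p1 | p3)) -> <>~(p3 & (~p1 | p3))) | <>((~p3 -> ~p2) & ~p3)):
1. ~(([]<>~(p3 & (~p1 | p3)) -> <>~(p3 & (~p1 | p3))) | <>((~p3 -> ~p2) & ~p3)), u
2. ~([]<>~(p3 & (~p1 | p3)) -> <>~(p3 & (~p1 | p3))), u
3. ~<>((~p3 -> ~p2) & ~p3), u
4. []<>~(p3 & (~p1 | p3)), u
5. ~<>~(p3 & (~p1 | p3)), u
6. ~((~p3 -> ~p2) & ~p3), u
7. <>~(p3 & (~p1 | p3)), u
8. p3 & (~p1 | p3), u
9. p3, u
10. ~p1 | p3, u
11. ~(p3 & (~p1 | p3)), v
12. ~((~p3 -> ~p2) & ~p3), v
13. <>~(p3 & (~p1 | p3)), v
14. p3 & (~p1 | p3), v
15. p3, v
16. ~p1 | p3, v
17. ~(~p1 | p3), v
18. p1, v
19. ~p3, v
Accessibility: uRu, uRv, vRv
Branch closes: p3 and ~p3 both at v.
Every branch closes (one shown): valid in T, hence also in S4, S5 (every theorem of T is a theorem of S4 and S5).
K-tableau for the negation ~(([]<>~(p3 & (~p1 | p3)) -> <>~(p3 & (~p1 | p3))) | <>((~p3 -> ~p2) & ~p3)):
1. ~(([]<>~(p3 & (~p1 | p3)) -> <>~(p3 & (~p1 | p3))) | <>((~p3 -> ~p2) & ~p3)), u
2. ~([]<>~(p3 & (~p1 | p3)) -> <>~(p3 & (~p1 | p3))), u
3. ~<>((~p3 -> ~p2) & ~p3), u
4. []<>~(p3 & (~p1 | p3)), u
5. ~<>~(p3 & (~p1 | p3)), u
Complete open branch: countermodel on a K-frame, so not valid in K.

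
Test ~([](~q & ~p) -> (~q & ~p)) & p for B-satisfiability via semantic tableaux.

No, unsatisfiable

1. ~([](~q & ~p) -> (~q & ~p)) & p, w0
2. ~([](~q & ~p) -> (~q & ~p)), w0
3. p, w0
4. [](~q & ~p), w0
5. ~(~q & ~p), w0
6. ~q & ~p, w0
7. ~q, w0
8. ~p, w0
Accessibility: w0Rw0
Branch closes: p and ~p both at w0.
Every branch closes; the branch above is one of them.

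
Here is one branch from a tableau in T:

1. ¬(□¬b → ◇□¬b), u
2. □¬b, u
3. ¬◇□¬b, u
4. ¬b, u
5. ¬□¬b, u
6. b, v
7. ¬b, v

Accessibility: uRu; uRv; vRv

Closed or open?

Yes, closed

Both b and ¬b appear at v.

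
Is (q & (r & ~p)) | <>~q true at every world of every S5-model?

Not valid

Tableau for the negation ~((q & (r & ~p)) | <>~q):
1. ~((q & (r & ~p)) | <>~q), u
2. ~(q & (r & ~p)), u   [~|-rule on 1]
3. ~<>~q, u   [~|-rule on 1]
4. q, u   [~<>-rule on 3 via uRu]
5. ~(r & ~p), u   [~&-rule on 2 (branches; this branch)]
6. p, u   [~&-rule on 5 (branches; this branch)]
Accessibility: uRu
The negation has an open branch (countermodel exists).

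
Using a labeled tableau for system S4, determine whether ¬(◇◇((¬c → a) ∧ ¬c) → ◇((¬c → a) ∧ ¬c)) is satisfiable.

No, unsatisfiable

1. ¬(◇◇((¬c → a) ∧ ¬c) → ◇((¬c → a) ∧ ¬c)), 0
2. ◇◇((¬c → a) ∧ ¬c), 0
3. ¬◇((¬c → a) ∧ ¬c), 0
4. ¬((¬c → a) ∧ ¬c), 0
5. ¬(¬c → a), 0
6. ¬c, 0
7. ¬a, 0
8. ◇((¬c → a) ∧ ¬c), 1
9. ¬((¬c → a) ∧ ¬c), 1
10. ¬(¬c → a), 1
11. ¬c, 1
12. ¬a, 1
13. (¬c → a) ∧ ¬c, 2
14. ¬c → a, 2
15. ¬c, 2
16. ¬((¬c → a) ∧ ¬c), 2
17. a, 2
18. ¬(¬c → a), 2
19. ¬a, 2
Accessibility: 0R0, 0R1, 0R2, 1R1, 1R2, 2R2
Branch closes: a and ¬a both at 2.
All branches of the tableau close; one closing branch shown above.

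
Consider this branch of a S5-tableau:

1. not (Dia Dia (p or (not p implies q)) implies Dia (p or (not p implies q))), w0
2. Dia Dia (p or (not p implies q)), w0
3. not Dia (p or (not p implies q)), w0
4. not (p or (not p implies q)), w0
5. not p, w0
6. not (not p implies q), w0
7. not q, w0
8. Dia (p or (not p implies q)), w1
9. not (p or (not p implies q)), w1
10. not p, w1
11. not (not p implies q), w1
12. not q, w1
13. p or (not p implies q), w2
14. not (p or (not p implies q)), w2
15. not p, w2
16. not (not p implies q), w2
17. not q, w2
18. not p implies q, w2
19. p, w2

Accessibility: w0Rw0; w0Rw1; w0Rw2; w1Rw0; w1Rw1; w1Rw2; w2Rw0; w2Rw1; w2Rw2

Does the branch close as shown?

Yes, closed

Both p and not p appear at w2.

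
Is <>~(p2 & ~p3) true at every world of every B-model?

Tableau for the negation ~<>~(p2 & ~p3):
1. ~<>~(p2 & ~p3), w0
2. p2 & ~p3, w0
3. p2, w0
4. ~p3, w0
Accessibility: w0Rw0
The negation has an open branch (countermodel exists).

Not valid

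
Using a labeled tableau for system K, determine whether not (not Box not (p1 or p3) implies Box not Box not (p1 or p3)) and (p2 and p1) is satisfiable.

1. not (not Box not (p1 or p3) implies Box not Box not (p1 or p3)) and (p2 and p1), u
2. not (not Box not (p1 or p3) implies Box not Box not (p1 or p3)), u   [and-rule on 1]
3. p2 and p1, u   [and-rule on 1]
4. not Box not (p1 or p3), u   [neg-implies-rule on 2]
5. not Box not Box not (p1 or p3), u   [neg-implies-rule on 2]
6. p2, u   [and-rule on 3]
7. p1, u   [and-rule on 3]
8. p1 or p3, v   [neg-Box-rule on 4: fresh world v, uRv]
9. p3, v   [or-rule on 8 (branches; this branch)]
10. Box not (p1 or p3), w   [neg-Box-rule on 5: fresh world w, uRw]
Accessibility: uRv, uRw

Satisfiable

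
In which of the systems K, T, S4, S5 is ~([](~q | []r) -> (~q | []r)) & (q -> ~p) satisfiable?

T-tableau for the formula:
1. ~([](~q | []r) -> (~q | []r)) & (q -> ~p), w0
2. ~([](~q | []r) -> (~q | []r)), w0
3. q -> ~p, w0
4. [](~q | []r), w0
5. ~(~q | []r), w0
6. q, w0
7. ~[]r, w0
8. ~q | []r, w0
9. ~p, w0
10. []r, w0
11. r, w0
12. ~r, w1
13. ~q | []r, w1
14. r, w1
Accessibility: w0Rw0, w0Rw1, w1Rw1
Branch closes: r and ~r both at w1.
Every branch closes (one shown): unsatisfiable in T, hence also in S4, S5 (every S4/S5-frame is a T-frame).
K-tableau for the formula:
1. ~([](~q | []r) -> (~q | []r)) & (q -> ~p), w0
2. ~([](~q | []r) -> (~q | []r)), w0
3. q -> ~p, w0
4. [](~q | []r), w0
5. ~(~q | []r), w0
6. q, w0
7. ~[]r, w0
8. ~p, w0
9. ~r, w1
10. ~q | []r, w1
11. []r, w1
Accessibility: w0Rw1
Complete open branch: satisfiable in K.

K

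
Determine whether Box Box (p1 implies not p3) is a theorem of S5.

Tableau for the negation not Box Box (p1 implies not p3):
1. not Box Box (p1 implies not p3), u
2. not Box (p1 implies not p3), v
3. not (p1 implies not p3), w
4. p1, w
5. p3, w
Accessibility: uRu, uRv, uRw, vRu, vRv, vRw, wRu, wRv, wRw
The negation has an open branch (countermodel exists).

Not valid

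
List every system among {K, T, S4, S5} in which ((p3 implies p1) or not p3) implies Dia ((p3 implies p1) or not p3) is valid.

T, S4, S5

T-tableau for the negation not (((p3 implies p1) or not p3) implies Dia ((p3 implies p1) or not p3)):
1. not (((p3 implies p1) or not p3) implies Dia ((p3 implies p1) or not p3)), u
2. (p3 implies p1) or not p3, u   [neg-implies-rule on 1]
3. not Dia ((p3 implies p1) or not p3), u   [neg-implies-rule on 1]
4. not ((p3 implies p1) or not p3), u   [neg-Dia-rule on 3 via uRu]
5. not (p3 implies p1), u   [neg-or-rule on 4]
6. p3, u   [neg-or-rule on 4]
7. not p1, u   [neg-implies-rule on 5]
8. p3 implies p1, u   [or-rule on 2 (branches; this branch)]
9. p1, u   [implies-rule on 8 (branches; this branch)]
Accessibility: uRu
Branch closes: p1 and not p1 both at u.
Every branch closes (one shown): valid in T, hence also in S4, S5 (every theorem of T is a theorem of S4 and S5).
K-tableau for the negation not (((p3 implies p1) or not p3) implies Dia ((p3 implies p1) or not p3)):
1. not (((p3 implies p1) or not p3) implies Dia ((p3 implies p1) or not p3)), u
2. (p3 implies p1) or not p3, u   [neg-implies-rule on 1]
3. not Dia ((p3 implies p1) or not p3), u   [neg-implies-rule on 1]
4. not p3, u   [or-rule on 2 (branches; this branch)]
Complete open branch: countermodel on a K-frame, so not valid in K.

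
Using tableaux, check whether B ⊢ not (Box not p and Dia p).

Valid

Tableau for the negation Box not p and Dia p:
1. Box not p and Dia p, u
2. Box not p, u
3. Dia p, u
4. not p, u
5. p, v
6. not p, v
Accessibility: uRu, uRv, vRu, vRv
Branch closes: p and not p both at v.
Every branch of the negation's tableau closes; the branch above is one of them.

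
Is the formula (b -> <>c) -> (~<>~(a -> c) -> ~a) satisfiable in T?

1. (b -> <>c) -> (~<>~(a -> c) -> ~a), 0
2. ~<>~(a -> c) -> ~a, 0
3. ~a, 0
Accessibility: 0R0

Yes, satisfiable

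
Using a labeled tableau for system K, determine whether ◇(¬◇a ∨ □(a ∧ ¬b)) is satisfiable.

Satisfiable

1. ◇(¬◇a ∨ □(a ∧ ¬b)), u
2. ¬◇a ∨ □(a ∧ ¬b), v   [◇-rule on 1: fresh world v, uRv]
3. □(a ∧ ¬b), v   [∨-rule on 2 (branches; this branch)]
Accessibility: uRv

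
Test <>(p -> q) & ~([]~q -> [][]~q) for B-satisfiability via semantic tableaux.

1. <>(p -> q) & ~([]~q -> [][]~q), w0
2. <>(p -> q), w0
3. ~([]~q -> [][]~q), w0
4. []~q, w0
5. ~[][]~q, w0
6. ~q, w0
7. p -> q, w1
8. ~q, w1
9. ~p, w1
10. ~[]~q, w2
11. ~q, w2
12. q, w3
Accessibility: w0Rw0, w0Rw1, w0Rw2, w1Rw0, w1Rw1, w2Rw0, w2Rw2, w2Rw3, w3Rw2, w3Rw3

Yes, satisfiable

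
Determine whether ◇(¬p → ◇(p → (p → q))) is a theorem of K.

Not valid

Tableau for the negation ¬◇(¬p → ◇(p → (p → q))):
1. ¬◇(¬p → ◇(p → (p → q))), u
The negation has an open branch (countermodel exists).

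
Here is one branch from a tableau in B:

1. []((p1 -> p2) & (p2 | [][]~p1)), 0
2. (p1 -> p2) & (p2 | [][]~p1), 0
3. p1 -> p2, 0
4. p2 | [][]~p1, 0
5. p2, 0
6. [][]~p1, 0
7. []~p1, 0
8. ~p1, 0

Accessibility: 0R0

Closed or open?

Not closed

No world carries both an atom and its negation.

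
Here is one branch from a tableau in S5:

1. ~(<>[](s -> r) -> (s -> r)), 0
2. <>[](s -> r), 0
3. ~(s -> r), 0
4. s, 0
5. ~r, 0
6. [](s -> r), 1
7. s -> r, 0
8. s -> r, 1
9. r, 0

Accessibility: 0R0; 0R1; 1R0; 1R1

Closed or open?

Both r and ~r appear at 0.

Yes, closed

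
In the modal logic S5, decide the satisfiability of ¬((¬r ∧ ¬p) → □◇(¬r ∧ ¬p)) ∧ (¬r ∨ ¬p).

Unsatisfiable

1. ¬((¬r ∧ ¬p) → □◇(¬r ∧ ¬p)) ∧ (¬r ∨ ¬p), 0
2. ¬((¬r ∧ ¬p) → □◇(¬r ∧ ¬p)), 0
3. ¬r ∨ ¬p, 0
4. ¬r ∧ ¬p, 0
5. ¬□◇(¬r ∧ ¬p), 0
6. ¬r, 0
7. ¬p, 0
8. ¬◇(¬r ∧ ¬p), 1
9. ¬(¬r ∧ ¬p), 0
10. ¬(¬r ∧ ¬p), 1
11. p, 0
Accessibility: 0R0, 0R1, 1R0, 1R1
Branch closes: p and ¬p both at 0.
(One branch shown.) All branches close.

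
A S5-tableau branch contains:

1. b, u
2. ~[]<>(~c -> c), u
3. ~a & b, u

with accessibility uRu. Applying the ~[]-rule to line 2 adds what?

a fresh world v with uRv, and ~<>(~c -> c) at v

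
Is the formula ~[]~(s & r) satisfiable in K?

Yes, satisfiable

1. ~[]~(s & r), 0
2. s & r, 1
3. s, 1
4. r, 1
Accessibility: 0R1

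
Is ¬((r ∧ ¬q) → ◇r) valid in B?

Not valid

Tableau for the negation (r ∧ ¬q) → ◇r:
1. (r ∧ ¬q) → ◇r, u
2. ◇r, u
3. r, v
Accessibility: uRu, uRv, vRu, vRv
The negation has an open branch (countermodel exists).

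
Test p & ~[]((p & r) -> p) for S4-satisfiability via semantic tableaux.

1. p & ~[]((p & r) -> p), w0
2. p, w0   [&-rule on 1]
3. ~[]((p & r) -> p), w0   [&-rule on 1]
4. ~((p & r) -> p), w1   [~[]-rule on 3: fresh world w1, w0Rw1]
5. p & r, w1   [~->-rule on 4]
6. ~p, w1   [~->-rule on 4]
7. p, w1   [&-rule on 5]
8. r, w1   [&-rule on 5]
Accessibility: w0Rw0, w0Rw1, w1Rw1
Branch closes: p and ~p both at w1.
Every branch closes; the branch above is one of them.

Unsatisfiable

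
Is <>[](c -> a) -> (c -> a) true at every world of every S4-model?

No, not valid

Tableau for the negation ~(<>[](c -> a) -> (c -> a)):
1. ~(<>[](c -> a) -> (c -> a)), u
2. <>[](c -> a), u
3. ~(c -> a), u
4. c, u
5. ~a, u
6. [](c -> a), v
7. c -> a, v
8. a, v
Accessibility: uRu, uRv, vRv
The negation has an open branch (countermodel exists).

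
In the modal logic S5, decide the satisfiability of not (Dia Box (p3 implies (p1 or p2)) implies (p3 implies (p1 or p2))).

1. not (Dia Box (p3 implies (p1 or p2)) implies (p3 implies (p1 or p2))), w0
2. Dia Box (p3 implies (p1 or p2)), w0
3. not (p3 implies (p1 or p2)), w0
4. p3, w0
5. not (p1 or p2), w0
6. not p1, w0
7. not p2, w0
8. Box (p3 implies (p1 or p2)), w1
9. p3 implies (p1 or p2), w0
10. p3 implies (p1 or p2), w1
11. p1 or p2, w0
12. p1 or p2, w1
13. p2, w0
Accessibility: w0Rw0, w0Rw1, w1Rw0, w1Rw1
Branch closes: p2 and not p2 both at w0.
(One branch shown.) All branches close.

No, unsatisfiable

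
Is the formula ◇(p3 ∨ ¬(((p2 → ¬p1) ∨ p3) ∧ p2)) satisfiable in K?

Satisfiable (open branch found)

1. ◇(p3 ∨ ¬(((p2 → ¬p1) ∨ p3) ∧ p2)), u
2. p3 ∨ ¬(((p2 → ¬p1) ∨ p3) ∧ p2), v   [◇-rule on 1: fresh world v, uRv]
3. ¬(((p2 → ¬p1) ∨ p3) ∧ p2), v   [∨-rule on 2 (branches; this branch)]
4. ¬p2, v   [¬∧-rule on 3 (branches; this branch)]
Accessibility: uRv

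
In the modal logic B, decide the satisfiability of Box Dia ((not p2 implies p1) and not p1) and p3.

Yes, satisfiable

1. Box Dia ((not p2 implies p1) and not p1) and p3, 0
2. Box Dia ((not p2 implies p1) and not p1), 0   [and-rule on 1]
3. p3, 0   [and-rule on 1]
4. Dia ((not p2 implies p1) and not p1), 0   [Box-rule on 2 via 0R0]
5. (not p2 implies p1) and not p1, 1   [Dia-rule on 4: fresh world 1, 0R1]
6. not p2 implies p1, 1   [and-rule on 5]
7. not p1, 1   [and-rule on 5]
8. Dia ((not p2 implies p1) and not p1), 1   [Box-rule on 2 via 0R1]
9. p2, 1   [implies-rule on 6 (branches; this branch)]
10. (not p2 implies p1) and not p1, 2   [Dia-rule on 8: fresh world 2, 1R2]
11. not p2 implies p1, 2   [and-rule on 10]
12. not p1, 2   [and-rule on 10]
13. p2, 2   [implies-rule on 11 (branches; this branch)]
Accessibility: 0R0, 0R1, 1R0, 1R1, 1R2, 2R1, 2R2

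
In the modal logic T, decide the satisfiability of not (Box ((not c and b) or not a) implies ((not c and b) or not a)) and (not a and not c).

No, unsatisfiable

1. not (Box ((not c and b) or not a) implies ((not c and b) or not a)) and (not a and not c), 0
2. not (Box ((not c and b) or not a) implies ((not c and b) or not a)), 0
3. not a and not c, 0
4. Box ((not c and b) or not a), 0
5. not ((not c and b) or not a), 0
6. not a, 0
7. not c, 0
8. not (not c and b), 0
9. a, 0
Accessibility: 0R0
Branch closes: a and not a both at 0.
All branches of the tableau close; one closing branch shown above.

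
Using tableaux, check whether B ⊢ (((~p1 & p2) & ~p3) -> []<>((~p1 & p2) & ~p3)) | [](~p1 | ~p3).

Tableau for the negation ~((((~p1 & p2) & ~p3) -> []<>((~p1 & p2) & ~p3)) | [](~p1 | ~p3)):
1. ~((((~p1 & p2) & ~p3) -> []<>((~p1 & p2) & ~p3)) | [](~p1 | ~p3)), 0
2. ~(((~p1 & p2) & ~p3) -> []<>((~p1 & p2) & ~p3)), 0
3. ~[](~p1 | ~p3), 0
4. (~p1 & p2) & ~p3, 0
5. ~[]<>((~p1 & p2) & ~p3), 0
6. ~p1 & p2, 0
7. ~p3, 0
8. ~p1, 0
9. p2, 0
10. ~(~p1 | ~p3), 1
11. p1, 1
12. p3, 1
13. ~<>((~p1 & p2) & ~p3), 2
14. ~((~p1 & p2) & ~p3), 0
15. ~((~p1 & p2) & ~p3), 2
16. ~(~p1 & p2), 0
17. p3, 2
18. ~p2, 0
Accessibility: 0R0, 0R1, 0R2, 1R0, 1R1, 2R0, 2R2
Branch closes: p2 and ~p2 both at 0.
Every branch of the negation's tableau closes; the branch above is one of them.

Valid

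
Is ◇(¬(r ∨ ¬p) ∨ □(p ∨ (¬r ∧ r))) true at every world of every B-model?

Tableau for the negation ¬◇(¬(r ∨ ¬p) ∨ □(p ∨ (¬r ∧ r))):
1. ¬◇(¬(r ∨ ¬p) ∨ □(p ∨ (¬r ∧ r))), 0
2. ¬(¬(r ∨ ¬p) ∨ □(p ∨ (¬r ∧ r))), 0
3. r ∨ ¬p, 0
4. ¬□(p ∨ (¬r ∧ r)), 0
5. ¬p, 0
6. ¬(p ∨ (¬r ∧ r)), 1
7. ¬p, 1
8. ¬(¬r ∧ r), 1
9. ¬(¬(r ∨ ¬p) ∨ □(p ∨ (¬r ∧ r))), 1
10. r ∨ ¬p, 1
11. ¬□(p ∨ (¬r ∧ r)), 1
12. ¬r, 1
13. ¬(p ∨ (¬r ∧ r)), 2
14. ¬p, 2
15. ¬(¬r ∧ r), 2
16. ¬r, 2
Accessibility: 0R0, 0R1, 1R0, 1R1, 1R2, 2R1, 2R2
The negation has an open branch (countermodel exists).

No, not valid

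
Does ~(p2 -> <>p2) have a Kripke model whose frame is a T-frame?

Unsatisfiable

1. ~(p2 -> <>p2), u
2. p2, u   [~->-rule on 1]
3. ~<>p2, u   [~->-rule on 1]
4. ~p2, u   [~<>-rule on 3 via uRu]
Accessibility: uRu
Branch closes: p2 and ~p2 both at u.
(One branch shown.) All branches close.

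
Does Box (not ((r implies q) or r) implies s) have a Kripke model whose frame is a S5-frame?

Satisfiable (open branch found)

1. Box (not ((r implies q) or r) implies s), w0
2. not ((r implies q) or r) implies s, w0
3. s, w0
Accessibility: w0Rw0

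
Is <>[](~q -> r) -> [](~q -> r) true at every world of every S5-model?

Yes, valid

Tableau for the negation ~(<>[](~q -> r) -> [](~q -> r)):
1. ~(<>[](~q -> r) -> [](~q -> r)), 0
2. <>[](~q -> r), 0
3. ~[](~q -> r), 0
4. [](~q -> r), 1
5. ~q -> r, 0
6. ~q -> r, 1
7. r, 0
8. r, 1
9. ~(~q -> r), 2
10. ~q, 2
11. ~r, 2
12. ~q -> r, 2
13. r, 2
Accessibility: 0R0, 0R1, 0R2, 1R0, 1R1, 1R2, 2R0, 2R1, 2R2
Branch closes: r and ~r both at 2.
Every branch of the negation's tableau closes; the branch above is one of them.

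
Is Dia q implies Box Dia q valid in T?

Tableau for the negation not (Dia q implies Box Dia q):
1. not (Dia q implies Box Dia q), u
2. Dia q, u   [neg-implies-rule on 1]
3. not Box Dia q, u   [neg-implies-rule on 1]
4. q, v   [Dia-rule on 2: fresh world v, uRv]
5. not Dia q, w   [neg-Box-rule on 3: fresh world w, uRw]
6. not q, w   [neg-Dia-rule on 5 via wRw]
Accessibility: uRu, uRv, uRw, vRv, wRw
The negation has an open branch (countermodel exists).

No, not valid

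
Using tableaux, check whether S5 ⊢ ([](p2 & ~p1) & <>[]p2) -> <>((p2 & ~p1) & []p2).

Tableau for the negation ~(([](p2 & ~p1) & <>[]p2) -> <>((p2 & ~p1) & []p2)):
1. ~(([](p2 & ~p1) & <>[]p2) -> <>((p2 & ~p1) & []p2)), w0
2. [](p2 & ~p1) & <>[]p2, w0
3. ~<>((p2 & ~p1) & []p2), w0
4. [](p2 & ~p1), w0
5. <>[]p2, w0
6. ~((p2 & ~p1) & []p2), w0
7. p2 & ~p1, w0
8. p2, w0
9. ~p1, w0
10. ~[]p2, w0
11. []p2, w1
12. ~((p2 & ~p1) & []p2), w1
13. p2 & ~p1, w1
14. p2, w1
15. ~p1, w1
16. ~[]p2, w1
17. ~p2, w2
18. ~((p2 & ~p1) & []p2), w2
19. p2 & ~p1, w2
20. p2, w2
21. ~p1, w2
Accessibility: w0Rw0, w0Rw1, w0Rw2, w1Rw0, w1Rw1, w1Rw2, w2Rw0, w2Rw1, w2Rw2
Branch closes: p2 and ~p2 both at w2.
Every branch of the negation's tableau closes; the branch above is one of them.

Valid in S5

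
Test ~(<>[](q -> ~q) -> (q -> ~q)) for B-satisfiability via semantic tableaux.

1. ~(<>[](q -> ~q) -> (q -> ~q)), 0
2. <>[](q -> ~q), 0   [~->-rule on 1]
3. ~(q -> ~q), 0   [~->-rule on 1]
4. q, 0   [~->-rule on 3]
5. [](q -> ~q), 1   [<>-rule on 2: fresh world 1, 0R1]
6. q -> ~q, 0   [[]-rule on 5 via 1R0]
7. q -> ~q, 1   [[]-rule on 5 via 1R1]
8. ~q, 0   [->-rule on 6 (branches; this branch)]
Accessibility: 0R0, 0R1, 1R0, 1R1
Branch closes: q and ~q both at 0.
(One branch shown.) All branches close.

Unsatisfiable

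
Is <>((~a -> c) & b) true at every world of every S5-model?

Not valid

Tableau for the negation ~<>((~a -> c) & b):
1. ~<>((~a -> c) & b), w0
2. ~((~a -> c) & b), w0
3. ~b, w0
Accessibility: w0Rw0
The negation has an open branch (countermodel exists).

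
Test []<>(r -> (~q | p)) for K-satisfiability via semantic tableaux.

1. []<>(r -> (~q | p)), w0

Yes, satisfiable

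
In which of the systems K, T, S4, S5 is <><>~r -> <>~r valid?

T-tableau for the negation ~(<><>~r -> <>~r):
1. ~(<><>~r -> <>~r), u
2. <><>~r, u   [~->-rule on 1]
3. ~<>~r, u   [~->-rule on 1]
4. r, u   [~<>-rule on 3 via uRu]
5. <>~r, v   [<>-rule on 2: fresh world v, uRv]
6. r, v   [~<>-rule on 3 via uRv]
7. ~r, w   [<>-rule on 5: fresh world w, vRw]
Accessibility: uRu, uRv, vRv, vRw, wRw
Complete open branch: countermodel on a T-frame, so not valid in T, nor in K (the same frame is also a K-frame).
S4-tableau for the negation ~(<><>~r -> <>~r):
1. ~(<><>~r -> <>~r), u
2. <><>~r, u   [~->-rule on 1]
3. ~<>~r, u   [~->-rule on 1]
4. r, u   [~<>-rule on 3 via uRu]
5. <>~r, v   [<>-rule on 2: fresh world v, uRv]
6. r, v   [~<>-rule on 3 via uRv]
7. ~r, w   [<>-rule on 5: fresh world w, vRw]
8. r, w   [~<>-rule on 3 via uRw]
Accessibility: uRu, uRv, uRw, vRv, vRw, wRw
Branch closes: r and ~r both at w.
Every branch closes (one shown): valid in S4, hence also in S5 (every theorem of S4 is a theorem of S5).

S4, S5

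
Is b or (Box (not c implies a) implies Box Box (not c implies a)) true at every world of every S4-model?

Tableau for the negation not (b or (Box (not c implies a) implies Box Box (not c implies a))):
1. not (b or (Box (not c implies a) implies Box Box (not c implies a))), u
2. not b, u
3. not (Box (not c implies a) implies Box Box (not c implies a)), u
4. Box (not c implies a), u
5. not Box Box (not c implies a), u
6. not c implies a, u
7. a, u
8. not Box (not c implies a), v
9. not c implies a, v
10. a, v
11. not (not c implies a), w
12. not c, w
13. not a, w
14. not c implies a, w
15. a, w
Accessibility: uRu, uRv, uRw, vRv, vRw, wRw
Branch closes: a and not a both at w.
Every branch of the negation's tableau closes; the branch above is one of them.

Yes, valid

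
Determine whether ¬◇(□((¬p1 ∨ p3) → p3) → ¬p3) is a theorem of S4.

Not valid

Tableau for the negation ◇(□((¬p1 ∨ p3) → p3) → ¬p3):
1. ◇(□((¬p1 ∨ p3) → p3) → ¬p3), w0
2. □((¬p1 ∨ p3) → p3) → ¬p3, w1   [◇-rule on 1: fresh world w1, w0Rw1]
3. ¬p3, w1   [→-rule on 2 (branches; this branch)]
Accessibility: w0Rw0, w0Rw1, w1Rw1
The negation has an open branch (countermodel exists).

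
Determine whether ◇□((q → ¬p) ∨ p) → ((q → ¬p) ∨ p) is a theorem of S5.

Yes, valid

Tableau for the negation ¬(◇□((q → ¬p) ∨ p) → ((q → ¬p) ∨ p)):
1. ¬(◇□((q → ¬p) ∨ p) → ((q → ¬p) ∨ p)), w0
2. ◇□((q → ¬p) ∨ p), w0
3. ¬((q → ¬p) ∨ p), w0
4. ¬(q → ¬p), w0
5. ¬p, w0
6. q, w0
7. p, w0
Accessibility: w0Rw0
Branch closes: p and ¬p both at w0.
All branches of the negation close; one closing branch shown above.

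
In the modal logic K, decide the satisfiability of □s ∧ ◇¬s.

Unsatisfiable

1. □s ∧ ◇¬s, w0
2. □s, w0   [∧-rule on 1]
3. ◇¬s, w0   [∧-rule on 1]
4. ¬s, w1   [◇-rule on 3: fresh world w1, w0Rw1]
5. s, w1   [□-rule on 2 via w0Rw1]
Accessibility: w0Rw1
Branch closes: s and ¬s both at w1.
Every branch closes; the branch above is one of them.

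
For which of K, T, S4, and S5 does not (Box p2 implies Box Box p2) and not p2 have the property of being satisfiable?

K

T-tableau for the formula:
1. not (Box p2 implies Box Box p2) and not p2, w0
2. not (Box p2 implies Box Box p2), w0
3. not p2, w0
4. Box p2, w0
5. not Box Box p2, w0
6. p2, w0
Accessibility: w0Rw0
Branch closes: p2 and not p2 both at w0.
Every branch closes (one shown): unsatisfiable in T, hence also in S4, S5 (every S4/S5-frame is a T-frame).
K-tableau for the formula:
1. not (Box p2 implies Box Box p2) and not p2, w0
2. not (Box p2 implies Box Box p2), w0
3. not p2, w0
4. Box p2, w0
5. not Box Box p2, w0
6. not Box p2, w1
7. p2, w1
8. not p2, w2
Accessibility: w0Rw1, w1Rw2
Complete open branch: satisfiable in K.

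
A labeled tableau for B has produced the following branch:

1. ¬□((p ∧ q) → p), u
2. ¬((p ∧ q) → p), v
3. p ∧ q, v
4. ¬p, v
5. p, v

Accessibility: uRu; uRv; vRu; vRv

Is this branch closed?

Both p and ¬p appear at v.

Yes, closed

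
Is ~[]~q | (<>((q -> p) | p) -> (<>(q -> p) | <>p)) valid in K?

Tableau for the negation ~(~[]~q | (<>((q -> p) | p) -> (<>(q -> p) | <>p))):
1. ~(~[]~q | (<>((q -> p) | p) -> (<>(q -> p) | <>p))), 0
2. []~q, 0
3. ~(<>((q -> p) | p) -> (<>(q -> p) | <>p)), 0
4. <>((q -> p) | p), 0
5. ~(<>(q -> p) | <>p), 0
6. ~<>(q -> p), 0
7. ~<>p, 0
8. (q -> p) | p, 1
9. ~q, 1
10. ~(q -> p), 1
11. q, 1
12. ~p, 1
Accessibility: 0R1
Branch closes: q and ~q both at 1.
Every branch of the negation's tableau closes; the branch above is one of them.

Yes, valid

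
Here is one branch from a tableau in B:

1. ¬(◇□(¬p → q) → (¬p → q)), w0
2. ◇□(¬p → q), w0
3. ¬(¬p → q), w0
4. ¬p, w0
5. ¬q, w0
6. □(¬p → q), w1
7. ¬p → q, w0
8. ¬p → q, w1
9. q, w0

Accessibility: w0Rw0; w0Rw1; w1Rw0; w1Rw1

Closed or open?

Both q and ¬q appear at w0.

Closed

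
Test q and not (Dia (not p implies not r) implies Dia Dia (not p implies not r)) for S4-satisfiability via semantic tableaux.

Unsatisfiable (every branch closes)

1. q and not (Dia (not p implies not r) implies Dia Dia (not p implies not r)), 0
2. q, 0
3. not (Dia (not p implies not r) implies Dia Dia (not p implies not r)), 0
4. Dia (not p implies not r), 0
5. not Dia Dia (not p implies not r), 0
6. not Dia (not p implies not r), 0
7. not (not p implies not r), 0
8. not p, 0
9. r, 0
10. not p implies not r, 1
11. not Dia (not p implies not r), 1
12. not (not p implies not r), 1
13. not p, 1
14. r, 1
15. not r, 1
Accessibility: 0R0, 0R1, 1R1
Branch closes: r and not r both at 1.
(One branch shown.) All branches close.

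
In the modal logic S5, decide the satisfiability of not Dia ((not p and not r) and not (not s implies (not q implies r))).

1. not Dia ((not p and not r) and not (not s implies (not q implies r))), u
2. not ((not p and not r) and not (not s implies (not q implies r))), u
3. not s implies (not q implies r), u
4. not q implies r, u
5. r, u
Accessibility: uRu

Satisfiable (open branch found)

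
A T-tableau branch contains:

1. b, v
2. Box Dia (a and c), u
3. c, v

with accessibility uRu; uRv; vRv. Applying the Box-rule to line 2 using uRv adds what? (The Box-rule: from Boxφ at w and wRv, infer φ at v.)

Dia (a and c), v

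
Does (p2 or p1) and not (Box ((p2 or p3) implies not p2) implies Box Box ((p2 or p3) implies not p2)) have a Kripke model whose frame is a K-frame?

Satisfiable (open branch found)

1. (p2 or p1) and not (Box ((p2 or p3) implies not p2) implies Box Box ((p2 or p3) implies not p2)), 0
2. p2 or p1, 0
3. not (Box ((p2 or p3) implies not p2) implies Box Box ((p2 or p3) implies not p2)), 0
4. Box ((p2 or p3) implies not p2), 0
5. not Box Box ((p2 or p3) implies not p2), 0
6. p1, 0
7. not Box ((p2 or p3) implies not p2), 1
8. (p2 or p3) implies not p2, 1
9. not p2, 1
10. not ((p2 or p3) implies not p2), 2
11. p2 or p3, 2
12. p2, 2
13. p3, 2
Accessibility: 0R1, 1R2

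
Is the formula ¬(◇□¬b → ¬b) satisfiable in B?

No, unsatisfiable

1. ¬(◇□¬b → ¬b), w0
2. ◇□¬b, w0   [¬→-rule on 1]
3. b, w0   [¬→-rule on 1]
4. □¬b, w1   [◇-rule on 2: fresh world w1, w0Rw1]
5. ¬b, w0   [□-rule on 4 via w1Rw0]
Accessibility: w0Rw0, w0Rw1, w1Rw0, w1Rw1
Branch closes: b and ¬b both at w0.
All branches of the tableau close; one closing branch shown above.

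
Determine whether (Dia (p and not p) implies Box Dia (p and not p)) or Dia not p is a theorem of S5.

Tableau for the negation not ((Dia (p and not p) implies Box Dia (p and not p)) or Dia not p):
1. not ((Dia (p and not p) implies Box Dia (p and not p)) or Dia not p), 0
2. not (Dia (p and not p) implies Box Dia (p and not p)), 0
3. not Dia not p, 0
4. Dia (p and not p), 0
5. not Box Dia (p and not p), 0
6. p, 0
7. p and not p, 1
8. p, 1
9. not p, 1
Accessibility: 0R0, 0R1, 1R0, 1R1
Branch closes: p and not p both at 1.
Every branch of the negation's tableau closes; the branch above is one of them.

Valid in S5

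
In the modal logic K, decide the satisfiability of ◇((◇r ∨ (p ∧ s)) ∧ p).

1. ◇((◇r ∨ (p ∧ s)) ∧ p), u
2. (◇r ∨ (p ∧ s)) ∧ p, v
3. ◇r ∨ (p ∧ s), v
4. p, v
5. p ∧ s, v
6. s, v
Accessibility: uRv

Satisfiable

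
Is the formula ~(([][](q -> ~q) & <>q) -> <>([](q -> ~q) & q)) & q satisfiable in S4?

1. ~(([][](q -> ~q) & <>q) -> <>([](q -> ~q) & q)) & q, 0
2. ~(([][](q -> ~q) & <>q) -> <>([](q -> ~q) & q)), 0
3. q, 0
4. [][](q -> ~q) & <>q, 0
5. ~<>([](q -> ~q) & q), 0
6. [][](q -> ~q), 0
7. <>q, 0
8. ~([](q -> ~q) & q), 0
9. [](q -> ~q), 0
10. q -> ~q, 0
11. ~[](q -> ~q), 0
12. ~q, 0
Accessibility: 0R0
Branch closes: q and ~q both at 0.
All branches of the tableau close; one closing branch shown above.

No, unsatisfiable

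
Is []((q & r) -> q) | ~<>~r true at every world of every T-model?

Tableau for the negation ~([]((q & r) -> q) | ~<>~r):
1. ~([]((q & r) -> q) | ~<>~r), 0
2. ~[]((q & r) -> q), 0   [~|-rule on 1]
3. <>~r, 0   [~|-rule on 1]
4. ~((q & r) -> q), 1   [~[]-rule on 2: fresh world 1, 0R1]
5. q & r, 1   [~->-rule on 4]
6. ~q, 1   [~->-rule on 4]
7. q, 1   [&-rule on 5]
8. r, 1   [&-rule on 5]
Accessibility: 0R0, 0R1, 1R1
Branch closes: q and ~q both at 1.
All branches of the negation close; one closing branch shown above.

Yes, valid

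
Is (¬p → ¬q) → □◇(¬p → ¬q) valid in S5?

Tableau for the negation ¬((¬p → ¬q) → □◇(¬p → ¬q)):
1. ¬((¬p → ¬q) → □◇(¬p → ¬q)), u
2. ¬p → ¬q, u
3. ¬□◇(¬p → ¬q), u
4. ¬q, u
5. ¬◇(¬p → ¬q), v
6. ¬(¬p → ¬q), u
7. ¬p, u
8. q, u
Accessibility: uRu, uRv, vRu, vRv
Branch closes: q and ¬q both at u.
Every branch of the negation's tableau closes; the branch above is one of them.

Yes, valid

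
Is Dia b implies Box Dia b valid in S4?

Tableau for the negation not (Dia b implies Box Dia b):
1. not (Dia b implies Box Dia b), w0
2. Dia b, w0
3. not Box Dia b, w0
4. b, w1
5. not Dia b, w2
6. not b, w2
Accessibility: w0Rw0, w0Rw1, w0Rw2, w1Rw1, w2Rw2
The negation has an open branch (countermodel exists).

No, not valid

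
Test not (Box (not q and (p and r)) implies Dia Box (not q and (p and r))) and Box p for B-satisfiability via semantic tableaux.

No, unsatisfiable

1. not (Box (not q and (p and r)) implies Dia Box (not q and (p and r))) and Box p, w0
2. not (Box (not q and (p and r)) implies Dia Box (not q and (p and r))), w0   [and-rule on 1]
3. Box p, w0   [and-rule on 1]
4. Box (not q and (p and r)), w0   [neg-implies-rule on 2]
5. not Dia Box (not q and (p and r)), w0   [neg-implies-rule on 2]
6. p, w0   [Box-rule on 3 via w0Rw0]
7. not q and (p and r), w0   [Box-rule on 4 via w0Rw0]
8. not q, w0   [and-rule on 7]
9. p and r, w0   [and-rule on 7]
10. r, w0   [and-rule on 9]
11. not Box (not q and (p and r)), w0   [neg-Dia-rule on 5 via w0Rw0]
12. not (not q and (p and r)), w1   [neg-Box-rule on 11: fresh world w1, w0Rw1]
13. p, w1   [Box-rule on 3 via w0Rw1]
14. not q and (p and r), w1   [Box-rule on 4 via w0Rw1]
15. not q, w1   [and-rule on 14]
16. p and r, w1   [and-rule on 14]
17. r, w1   [and-rule on 16]
18. not Box (not q and (p and r)), w1   [neg-Dia-rule on 5 via w0Rw1]
19. not (p and r), w1   [neg-and-rule on 12 (branches; this branch)]
20. not r, w1   [neg-and-rule on 19 (branches; this branch)]
Accessibility: w0Rw0, w0Rw1, w1Rw0, w1Rw1
Branch closes: r and not r both at w1.
All branches of the tableau close; one closing branch shown above.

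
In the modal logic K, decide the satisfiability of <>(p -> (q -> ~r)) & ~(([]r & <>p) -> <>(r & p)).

1. <>(p -> (q -> ~r)) & ~(([]r & <>p) -> <>(r & p)), 0
2. <>(p -> (q -> ~r)), 0
3. ~(([]r & <>p) -> <>(r & p)), 0
4. []r & <>p, 0
5. ~<>(r & p), 0
6. []r, 0
7. <>p, 0
8. p -> (q -> ~r), 1
9. ~(r & p), 1
10. r, 1
11. q -> ~r, 1
12. ~p, 1
13. ~q, 1
14. p, 2
15. ~(r & p), 2
16. r, 2
17. ~p, 2
Accessibility: 0R1, 0R2
Branch closes: p and ~p both at 2.
All branches of the tableau close; one closing branch shown above.

No, unsatisfiable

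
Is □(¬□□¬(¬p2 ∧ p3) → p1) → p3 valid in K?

Tableau for the negation ¬(□(¬□□¬(¬p2 ∧ p3) → p1) → p3):
1. ¬(□(¬□□¬(¬p2 ∧ p3) → p1) → p3), u
2. □(¬□□¬(¬p2 ∧ p3) → p1), u   [¬→-rule on 1]
3. ¬p3, u   [¬→-rule on 1]
The negation has an open branch (countermodel exists).

Invalid (countermodel exists)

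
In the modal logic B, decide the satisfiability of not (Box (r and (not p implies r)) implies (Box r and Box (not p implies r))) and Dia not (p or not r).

Unsatisfiable

1. not (Box (r and (not p implies r)) implies (Box r and Box (not p implies r))) and Dia not (p or not r), 0
2. not (Box (r and (not p implies r)) implies (Box r and Box (not p implies r))), 0   [and-rule on 1]
3. Dia not (p or not r), 0   [and-rule on 1]
4. Box (r and (not p implies r)), 0   [neg-implies-rule on 2]
5. not (Box r and Box (not p implies r)), 0   [neg-implies-rule on 2]
6. r and (not p implies r), 0   [Box-rule on 4 via 0R0]
7. r, 0   [and-rule on 6]
8. not p implies r, 0   [and-rule on 6]
9. not Box (not p implies r), 0   [neg-and-rule on 5 (branches; this branch)]
10. not (p or not r), 1   [Dia-rule on 3: fresh world 1, 0R1]
11. not p, 1   [neg-or-rule on 10]
12. r, 1   [neg-or-rule on 10]
13. r and (not p implies r), 1   [Box-rule on 4 via 0R1]
14. not p implies r, 1   [and-rule on 13]
15. not (not p implies r), 2   [neg-Box-rule on 9: fresh world 2, 0R2]
16. not p, 2   [neg-implies-rule on 15]
17. not r, 2   [neg-implies-rule on 15]
18. r and (not p implies r), 2   [Box-rule on 4 via 0R2]
19. r, 2   [and-rule on 18]
20. not p implies r, 2   [and-rule on 18]
Accessibility: 0R0, 0R1, 0R2, 1R0, 1R1, 2R0, 2R2
Branch closes: r and not r both at 2.
Every branch closes; the branch above is one of them.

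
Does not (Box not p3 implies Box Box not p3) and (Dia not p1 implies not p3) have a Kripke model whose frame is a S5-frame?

Unsatisfiable (every branch closes)

1. not (Box not p3 implies Box Box not p3) and (Dia not p1 implies not p3), u
2. not (Box not p3 implies Box Box not p3), u
3. Dia not p1 implies not p3, u
4. Box not p3, u
5. not Box Box not p3, u
6. not p3, u
7. not Dia not p1, u
8. p1, u
9. not Box not p3, v
10. not p3, v
11. p1, v
12. p3, w
13. not p3, w
Accessibility: uRu, uRv, uRw, vRu, vRv, vRw, wRu, wRv, wRw
Branch closes: p3 and not p3 both at w.
Every branch closes; the branch above is one of them.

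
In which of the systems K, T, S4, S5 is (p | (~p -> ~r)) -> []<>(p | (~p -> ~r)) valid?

S5

S4-tableau for the negation ~((p | (~p -> ~r)) -> []<>(p | (~p -> ~r))):
1. ~((p | (~p -> ~r)) -> []<>(p | (~p -> ~r))), 0
2. p | (~p -> ~r), 0   [~->-rule on 1]
3. ~[]<>(p | (~p -> ~r)), 0   [~->-rule on 1]
4. ~p -> ~r, 0   [|-rule on 2 (branches; this branch)]
5. ~r, 0   [->-rule on 4 (branches; this branch)]
6. ~<>(p | (~p -> ~r)), 1   [~[]-rule on 3: fresh world 1, 0R1]
7. ~(p | (~p -> ~r)), 1   [~<>-rule on 6 via 1R1]
8. ~p, 1   [~|-rule on 7]
9. ~(~p -> ~r), 1   [~|-rule on 7]
10. r, 1   [~->-rule on 9]
Accessibility: 0R0, 0R1, 1R1
Complete open branch: countermodel on an S4-frame, so not valid in S4, nor in K, T (the same frame is also a K-frame and a T-frame).
S5-tableau for the negation ~((p | (~p -> ~r)) -> []<>(p | (~p -> ~r))):
1. ~((p | (~p -> ~r)) -> []<>(p | (~p -> ~r))), 0
2. p | (~p -> ~r), 0   [~->-rule on 1]
3. ~[]<>(p | (~p -> ~r)), 0   [~->-rule on 1]
4. ~p -> ~r, 0   [|-rule on 2 (branches; this branch)]
5. ~r, 0   [->-rule on 4 (branches; this branch)]
6. ~<>(p | (~p -> ~r)), 1   [~[]-rule on 3: fresh world 1, 0R1]
7. ~(p | (~p -> ~r)), 0   [~<>-rule on 6 via 1R0]
8. ~p, 0   [~|-rule on 7]
9. ~(~p -> ~r), 0   [~|-rule on 7]
10. r, 0   [~->-rule on 9]
Accessibility: 0R0, 0R1, 1R0, 1R1
Branch closes: r and ~r both at 0.
Every branch closes (one shown): valid in S5.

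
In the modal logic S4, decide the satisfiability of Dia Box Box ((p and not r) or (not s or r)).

1. Dia Box Box ((p and not r) or (not s or r)), 0
2. Box Box ((p and not r) or (not s or r)), 1   [Dia-rule on 1: fresh world 1, 0R1]
3. Box ((p and not r) or (not s or r)), 1   [Box-rule on 2 via 1R1]
4. (p and not r) or (not s or r), 1   [Box-rule on 3 via 1R1]
5. not s or r, 1   [or-rule on 4 (branches; this branch)]
6. r, 1   [or-rule on 5 (branches; this branch)]
Accessibility: 0R0, 0R1, 1R1

Satisfiable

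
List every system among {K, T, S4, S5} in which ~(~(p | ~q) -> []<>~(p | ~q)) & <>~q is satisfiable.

S5-tableau for the formula:
1. ~(~(p | ~q) -> []<>~(p | ~q)) & <>~q, u
2. ~(~(p | ~q) -> []<>~(p | ~q)), u
3. <>~q, u
4. ~(p | ~q), u
5. ~[]<>~(p | ~q), u
6. ~p, u
7. q, u
8. ~q, v
9. ~<>~(p | ~q), w
10. p | ~q, u
11. p | ~q, v
12. p | ~q, w
13. ~q, u
Accessibility: uRu, uRv, uRw, vRu, vRv, vRw, wRu, wRv, wRw
Branch closes: q and ~q both at u.
Every branch closes (one shown): unsatisfiable in S5.
S4-tableau for the formula:
1. ~(~(p | ~q) -> []<>~(p | ~q)) & <>~q, u
2. ~(~(p | ~q) -> []<>~(p | ~q)), u
3. <>~q, u
4. ~(p | ~q), u
5. ~[]<>~(p | ~q), u
6. ~p, u
7. q, u
8. ~q, v
9. ~<>~(p | ~q), w
10. p | ~q, w
11. ~q, w
Accessibility: uRu, uRv, uRw, vRv, wRw
Complete open branch: satisfiable in S4, hence also in K, T (this S4-model is also a K-model and a T-model).

K, T, S4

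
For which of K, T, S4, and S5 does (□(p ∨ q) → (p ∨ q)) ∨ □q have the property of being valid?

T-tableau for the negation ¬((□(p ∨ q) → (p ∨ q)) ∨ □q):
1. ¬((□(p ∨ q) → (p ∨ q)) ∨ □q), u
2. ¬(□(p ∨ q) → (p ∨ q)), u   [¬∨-rule on 1]
3. ¬□q, u   [¬∨-rule on 1]
4. □(p ∨ q), u   [¬→-rule on 2]
5. ¬(p ∨ q), u   [¬→-rule on 2]
6. ¬p, u   [¬∨-rule on 5]
7. ¬q, u   [¬∨-rule on 5]
8. p ∨ q, u   [□-rule on 4 via uRu]
9. q, u   [∨-rule on 8 (branches; this branch)]
Accessibility: uRu
Branch closes: q and ¬q both at u.
Every branch closes (one shown): valid in T, hence also in S4, S5 (every theorem of T is a theorem of S4 and S5).
K-tableau for the negation ¬((□(p ∨ q) → (p ∨ q)) ∨ □q):
1. ¬((□(p ∨ q) → (p ∨ q)) ∨ □q), u
2. ¬(□(p ∨ q) → (p ∨ q)), u   [¬∨-rule on 1]
3. ¬□q, u   [¬∨-rule on 1]
4. □(p ∨ q), u   [¬→-rule on 2]
5. ¬(p ∨ q), u   [¬→-rule on 2]
6. ¬p, u   [¬∨-rule on 5]
7. ¬q, u   [¬∨-rule on 5]
8. ¬q, v   [¬□-rule on 3: fresh world v, uRv]
9. p ∨ q, v   [□-rule on 4 via uRv]
10. p, v   [∨-rule on 9 (branches; this branch)]
Accessibility: uRv
Complete open branch: countermodel on a K-frame, so not valid in K.

T, S4, S5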